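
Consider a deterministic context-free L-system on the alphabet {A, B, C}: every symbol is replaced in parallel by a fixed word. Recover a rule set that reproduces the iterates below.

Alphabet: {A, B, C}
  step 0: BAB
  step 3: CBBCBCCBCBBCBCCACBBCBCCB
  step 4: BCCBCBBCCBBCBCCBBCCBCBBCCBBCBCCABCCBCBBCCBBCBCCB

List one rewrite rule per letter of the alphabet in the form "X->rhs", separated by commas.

  step 3 ⇒ step 4: CBBCBCCBCBBCBCCACBBCBCCB ⇒ BC·CB·CB·BC·CB·BC·BC·CB·BC·CB·CB·BC·CB·BC·BC·CA·BC·CB·CB·BC·CB·BC·BC·CB
    A ↦ CA
    B ↦ CB
    C ↦ BC

A->CA, B->CB, C->BC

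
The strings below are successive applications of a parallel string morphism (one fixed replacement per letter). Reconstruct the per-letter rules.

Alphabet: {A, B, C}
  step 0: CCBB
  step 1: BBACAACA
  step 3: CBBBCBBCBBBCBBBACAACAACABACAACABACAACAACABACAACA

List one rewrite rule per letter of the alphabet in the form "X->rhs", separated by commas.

A->CBB, B->ACA, C->B

  step 0 ⇒ step 1: CCBB ⇒ B·B·ACA·ACA
    B ↦ ACA
    C ↦ B
    A ↦ CBB  (constrained at step 1)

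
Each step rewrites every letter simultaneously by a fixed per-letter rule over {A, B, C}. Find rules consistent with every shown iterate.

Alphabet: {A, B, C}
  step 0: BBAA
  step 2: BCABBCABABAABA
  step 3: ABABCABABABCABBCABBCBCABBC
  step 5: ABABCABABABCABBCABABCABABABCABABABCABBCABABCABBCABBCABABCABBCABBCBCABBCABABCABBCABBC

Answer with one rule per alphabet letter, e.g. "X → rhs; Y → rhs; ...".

  step 2 ⇒ step 3: BCABBCABABAABA ⇒ AB·A·BC·AB·AB·A·BC·AB·BC·AB·BC·BC·AB·BC
    A ↦ BC
    B ↦ AB
    C ↦ A

A->BC, B->AB, C->A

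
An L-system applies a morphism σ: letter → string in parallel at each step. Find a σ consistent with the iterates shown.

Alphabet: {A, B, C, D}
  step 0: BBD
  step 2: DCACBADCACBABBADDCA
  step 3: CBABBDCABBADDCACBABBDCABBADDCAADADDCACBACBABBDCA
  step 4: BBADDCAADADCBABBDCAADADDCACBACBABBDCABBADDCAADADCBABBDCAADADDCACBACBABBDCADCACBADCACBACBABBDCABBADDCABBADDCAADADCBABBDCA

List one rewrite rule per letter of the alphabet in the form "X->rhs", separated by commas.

A->DCA, B->AD, C->BB, D->CBA

  step 3 ⇒ step 4: CBABBDCABBADDCACBABBDCABBADDCAADADDCACBACBABBDCA ⇒ BB·AD·DCA·AD·AD·CBA·BB·DCA·AD·AD·DCA·CBA·CBA·BB·DCA·BB·AD·DCA·AD·AD·CBA·BB·DCA·AD·AD·DCA·CBA·CBA·BB·DCA·DCA·CBA·DCA·CBA·CBA·BB·DCA·BB·AD·DCA·BB·AD·DCA·AD·AD·CBA·BB·DCA
    A ↦ DCA
    B ↦ AD
    C ↦ BB
    D ↦ CBA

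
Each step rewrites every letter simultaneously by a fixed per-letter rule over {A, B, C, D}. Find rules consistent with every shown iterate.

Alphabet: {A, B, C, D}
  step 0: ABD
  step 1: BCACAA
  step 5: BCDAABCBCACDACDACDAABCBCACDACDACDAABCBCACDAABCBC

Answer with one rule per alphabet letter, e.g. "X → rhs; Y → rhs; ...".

  step 0 ⇒ step 1: ABD ⇒ BC·AC·AA
    A ↦ BC
    B ↦ AC
    D ↦ AA
    C ↦ D  (constrained at step 1)

A->BC, B->AC, C->D, D->AA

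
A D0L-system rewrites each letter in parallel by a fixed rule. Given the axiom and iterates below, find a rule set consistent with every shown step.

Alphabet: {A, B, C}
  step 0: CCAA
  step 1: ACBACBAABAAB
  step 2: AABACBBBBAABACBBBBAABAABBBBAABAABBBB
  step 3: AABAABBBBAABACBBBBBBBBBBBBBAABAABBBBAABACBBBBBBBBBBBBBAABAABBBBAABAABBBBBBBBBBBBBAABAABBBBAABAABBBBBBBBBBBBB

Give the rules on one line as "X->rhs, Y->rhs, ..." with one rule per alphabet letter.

A->AAB, B->BBB, C->ACB

  step 2 ⇒ step 3: AABACBBBBAABACBBBBAABAABBBBAABAABBBB ⇒ AAB·AAB·BBB·AAB·ACB·BBB·BBB·BBB·BBB·AAB·AAB·BBB·AAB·ACB·BBB·BBB·BBB·BBB·AAB·AAB·BBB·AAB·AAB·BBB·BBB·BBB·BBB·AAB·AAB·BBB·AAB·AAB·BBB·BBB·BBB·BBB
    A ↦ AAB
    B ↦ BBB
    C ↦ ACB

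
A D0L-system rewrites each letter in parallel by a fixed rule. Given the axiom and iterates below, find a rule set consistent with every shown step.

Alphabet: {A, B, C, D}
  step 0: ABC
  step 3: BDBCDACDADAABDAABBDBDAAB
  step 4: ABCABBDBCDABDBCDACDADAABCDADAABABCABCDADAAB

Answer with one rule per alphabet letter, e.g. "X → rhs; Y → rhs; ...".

  step 3 ⇒ step 4: BDBCDACDADAABDAABBDBDAAB ⇒ AB·C·AB·BDB·C·DA·BDB·C·DA·C·DA·DA·AB·C·DA·DA·AB·AB·C·AB·C·DA·DA·AB
    A ↦ DA
    B ↦ AB
    C ↦ BDB
    D ↦ C

A->DA, B->AB, C->BDB, D->C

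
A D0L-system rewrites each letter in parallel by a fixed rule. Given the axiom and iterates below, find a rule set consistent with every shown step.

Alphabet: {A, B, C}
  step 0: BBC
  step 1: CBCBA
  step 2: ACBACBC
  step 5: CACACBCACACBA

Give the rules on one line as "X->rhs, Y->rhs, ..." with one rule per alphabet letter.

A->C, B->CB, C->A

  step 1 ⇒ step 2: CBCBA ⇒ A·CB·A·CB·C
    A ↦ C
    B ↦ CB
    C ↦ A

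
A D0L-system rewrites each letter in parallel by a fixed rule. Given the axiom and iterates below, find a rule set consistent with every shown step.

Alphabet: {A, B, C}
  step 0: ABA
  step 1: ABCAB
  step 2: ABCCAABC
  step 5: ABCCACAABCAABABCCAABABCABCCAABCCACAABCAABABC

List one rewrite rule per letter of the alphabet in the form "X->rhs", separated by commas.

  step 1 ⇒ step 2: ABCAB ⇒ AB·C·CA·AB·C
    A ↦ AB
    B ↦ C
    C ↦ CA

A->AB, B->C, C->CA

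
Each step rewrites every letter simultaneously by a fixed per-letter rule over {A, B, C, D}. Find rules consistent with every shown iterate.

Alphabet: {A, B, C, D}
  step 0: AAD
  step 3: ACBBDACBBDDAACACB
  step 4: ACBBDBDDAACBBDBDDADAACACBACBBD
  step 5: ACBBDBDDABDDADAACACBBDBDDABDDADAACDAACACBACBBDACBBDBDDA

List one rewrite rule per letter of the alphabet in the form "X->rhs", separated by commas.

  step 4 ⇒ step 5: ACBBDBDDAACBBDBDDADAACACBACBBD ⇒ AC·B·BD·BD·DA·BD·DA·DA·AC·AC·B·BD·BD·DA·BD·DA·DA·AC·DA·AC·AC·B·AC·B·BD·AC·B·BD·BD·DA
    A ↦ AC
    B ↦ BD
    C ↦ B
    D ↦ DA

A->AC, B->BD, C->B, D->DA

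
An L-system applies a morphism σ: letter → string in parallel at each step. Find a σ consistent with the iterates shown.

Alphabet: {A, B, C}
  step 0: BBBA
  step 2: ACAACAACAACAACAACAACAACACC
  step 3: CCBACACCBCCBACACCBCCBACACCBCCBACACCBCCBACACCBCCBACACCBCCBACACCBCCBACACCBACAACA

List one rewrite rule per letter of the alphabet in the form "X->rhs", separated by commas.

A->CCB, B->CC, C->ACA

  step 2 ⇒ step 3: ACAACAACAACAACAACAACAACACC ⇒ CCB·ACA·CCB·CCB·ACA·CCB·CCB·ACA·CCB·CCB·ACA·CCB·CCB·ACA·CCB·CCB·ACA·CCB·CCB·ACA·CCB·CCB·ACA·CCB·ACA·ACA
    A ↦ CCB
    C ↦ ACA
    B ↦ CC  (constrained at step 0)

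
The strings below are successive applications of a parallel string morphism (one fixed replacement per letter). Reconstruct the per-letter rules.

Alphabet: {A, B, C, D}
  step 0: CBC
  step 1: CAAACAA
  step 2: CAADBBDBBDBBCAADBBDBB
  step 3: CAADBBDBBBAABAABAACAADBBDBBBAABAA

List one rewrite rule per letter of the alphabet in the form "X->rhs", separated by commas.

  step 2 ⇒ step 3: CAADBBDBBDBBCAADBBDBB ⇒ CAA·DBB·DBB·B·A·A·B·A·A·B·A·A·CAA·DBB·DBB·B·A·A·B·A·A
    A ↦ DBB
    B ↦ A
    C ↦ CAA
    D ↦ B

A->DBB, B->A, C->CAA, D->B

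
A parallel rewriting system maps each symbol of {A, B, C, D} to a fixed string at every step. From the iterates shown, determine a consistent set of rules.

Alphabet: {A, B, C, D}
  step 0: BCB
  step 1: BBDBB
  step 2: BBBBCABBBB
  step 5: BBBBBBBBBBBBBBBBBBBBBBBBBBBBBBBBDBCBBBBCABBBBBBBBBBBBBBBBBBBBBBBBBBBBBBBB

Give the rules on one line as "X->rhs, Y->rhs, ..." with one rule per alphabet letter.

A->BC, B->BB, C->D, D->CA

  step 1 ⇒ step 2: BBDBB ⇒ BB·BB·CA·BB·BB
    B ↦ BB
    D ↦ CA
    A ↦ BC  (constrained at step 2)
  step 0 ⇒ step 1: BCB ⇒ BB·D·BB
    C ↦ D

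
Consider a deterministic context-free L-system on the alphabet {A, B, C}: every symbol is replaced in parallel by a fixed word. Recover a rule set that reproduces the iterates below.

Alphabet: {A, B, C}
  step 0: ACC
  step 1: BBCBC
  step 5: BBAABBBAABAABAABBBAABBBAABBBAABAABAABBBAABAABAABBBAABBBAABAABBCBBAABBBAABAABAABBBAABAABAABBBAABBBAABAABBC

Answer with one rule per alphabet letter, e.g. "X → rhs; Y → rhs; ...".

  step 0 ⇒ step 1: ACC ⇒ B·BC·BC
    A ↦ B
    C ↦ BC
    B ↦ AAB  (constrained at step 1)

A->B, B->AAB, C->BC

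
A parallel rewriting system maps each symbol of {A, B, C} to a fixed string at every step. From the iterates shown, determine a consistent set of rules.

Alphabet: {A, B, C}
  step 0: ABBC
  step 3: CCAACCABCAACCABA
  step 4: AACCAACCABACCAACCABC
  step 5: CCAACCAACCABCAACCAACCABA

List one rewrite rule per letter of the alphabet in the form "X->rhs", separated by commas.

  step 4 ⇒ step 5: AACCAACCABACCAACCABC ⇒ C·C·A·A·C·C·A·A·C·CAB·C·A·A·C·C·A·A·C·CAB·A
    A ↦ C
    B ↦ CAB
    C ↦ A

A->C, B->CAB, C->A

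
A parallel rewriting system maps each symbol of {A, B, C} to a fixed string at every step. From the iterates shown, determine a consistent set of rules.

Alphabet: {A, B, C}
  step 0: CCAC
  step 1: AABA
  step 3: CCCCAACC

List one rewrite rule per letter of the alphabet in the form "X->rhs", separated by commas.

  step 0 ⇒ step 1: CCAC ⇒ A·A·B·A
    A ↦ B
    C ↦ A
    B ↦ CC  (constrained at step 1)

A->B, B->CC, C->A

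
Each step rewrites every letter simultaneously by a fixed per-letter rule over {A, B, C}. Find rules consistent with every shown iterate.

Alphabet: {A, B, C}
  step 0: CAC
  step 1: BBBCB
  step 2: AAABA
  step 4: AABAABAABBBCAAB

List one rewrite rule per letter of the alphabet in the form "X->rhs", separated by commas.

  step 1 ⇒ step 2: BBBCB ⇒ A·A·A·B·A
    B ↦ A
    C ↦ B
  step 0 ⇒ step 1: CAC ⇒ B·BBC·B
    A ↦ BBC

A->BBC, B->A, C->B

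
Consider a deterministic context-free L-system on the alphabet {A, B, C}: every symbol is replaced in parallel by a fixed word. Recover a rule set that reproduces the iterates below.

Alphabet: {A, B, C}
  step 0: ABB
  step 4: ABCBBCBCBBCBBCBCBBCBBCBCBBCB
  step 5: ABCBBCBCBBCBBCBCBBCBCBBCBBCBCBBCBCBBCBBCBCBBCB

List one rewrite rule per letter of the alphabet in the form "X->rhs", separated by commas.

A->AB, B->CB, C->B

  step 4 ⇒ step 5: ABCBBCBCBBCBBCBCBBCBBCBCBBCB ⇒ AB·CB·B·CB·CB·B·CB·B·CB·CB·B·CB·CB·B·CB·B·CB·CB·B·CB·CB·B·CB·B·CB·CB·B·CB
    A ↦ AB
    B ↦ CB
    C ↦ B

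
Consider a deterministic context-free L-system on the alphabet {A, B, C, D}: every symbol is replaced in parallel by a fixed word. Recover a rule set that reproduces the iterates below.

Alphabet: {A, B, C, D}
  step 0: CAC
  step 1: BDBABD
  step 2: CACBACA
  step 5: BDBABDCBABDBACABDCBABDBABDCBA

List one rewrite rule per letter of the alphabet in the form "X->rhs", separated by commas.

A->BA, B->C, C->BD, D->A

  step 1 ⇒ step 2: BDBABD ⇒ C·A·C·BA·C·A
    A ↦ BA
    B ↦ C
    D ↦ A
  step 0 ⇒ step 1: CAC ⇒ BD·BA·BD
    C ↦ BD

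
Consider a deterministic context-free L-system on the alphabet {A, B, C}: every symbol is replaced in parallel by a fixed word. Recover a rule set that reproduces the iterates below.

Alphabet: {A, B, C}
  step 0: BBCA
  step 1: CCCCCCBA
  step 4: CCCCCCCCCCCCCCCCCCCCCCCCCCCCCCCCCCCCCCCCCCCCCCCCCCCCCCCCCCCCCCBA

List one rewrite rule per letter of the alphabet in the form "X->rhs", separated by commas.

  step 0 ⇒ step 1: BBCA ⇒ CC·CC·CC·BA
    A ↦ BA
    B ↦ CC
    C ↦ CC

A->BA, B->CC, C->CC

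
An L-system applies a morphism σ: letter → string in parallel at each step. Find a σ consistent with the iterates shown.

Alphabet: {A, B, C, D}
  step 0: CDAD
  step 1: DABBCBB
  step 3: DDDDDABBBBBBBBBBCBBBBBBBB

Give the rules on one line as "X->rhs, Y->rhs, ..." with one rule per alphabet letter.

A->C, B->DD, C->DA, D->BB

  step 0 ⇒ step 1: CDAD ⇒ DA·BB·C·BB
    A ↦ C
    C ↦ DA
    D ↦ BB
    B ↦ DD  (constrained at step 1)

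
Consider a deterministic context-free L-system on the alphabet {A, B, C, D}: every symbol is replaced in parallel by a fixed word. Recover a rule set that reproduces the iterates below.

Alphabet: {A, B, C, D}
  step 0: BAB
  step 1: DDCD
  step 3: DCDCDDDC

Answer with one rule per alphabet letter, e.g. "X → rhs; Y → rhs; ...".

  step 0 ⇒ step 1: BAB ⇒ D·DC·D
    A ↦ DC
    B ↦ D
    C ↦ BB  (constrained at step 1)
    D ↦ A  (constrained at step 1)

A->DC, B->D, C->BB, D->A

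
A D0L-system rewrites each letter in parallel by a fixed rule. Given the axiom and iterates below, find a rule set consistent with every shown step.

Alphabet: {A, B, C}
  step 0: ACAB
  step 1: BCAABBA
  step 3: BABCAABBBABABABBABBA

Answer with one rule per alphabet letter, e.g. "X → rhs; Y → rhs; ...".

  step 0 ⇒ step 1: ACAB ⇒ B·CAA·B·BA
    A ↦ B
    B ↦ BA
    C ↦ CAA

A->B, B->BA, C->CAA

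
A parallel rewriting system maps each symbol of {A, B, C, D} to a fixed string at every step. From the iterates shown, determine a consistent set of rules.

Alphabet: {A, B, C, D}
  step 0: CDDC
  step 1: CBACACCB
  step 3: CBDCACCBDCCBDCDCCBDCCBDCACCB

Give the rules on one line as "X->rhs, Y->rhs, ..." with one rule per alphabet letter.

A->B, B->DC, C->CB, D->AC

  step 0 ⇒ step 1: CDDC ⇒ CB·AC·AC·CB
    C ↦ CB
    D ↦ AC
    A ↦ B  (constrained at step 1)
    B ↦ DC  (constrained at step 1)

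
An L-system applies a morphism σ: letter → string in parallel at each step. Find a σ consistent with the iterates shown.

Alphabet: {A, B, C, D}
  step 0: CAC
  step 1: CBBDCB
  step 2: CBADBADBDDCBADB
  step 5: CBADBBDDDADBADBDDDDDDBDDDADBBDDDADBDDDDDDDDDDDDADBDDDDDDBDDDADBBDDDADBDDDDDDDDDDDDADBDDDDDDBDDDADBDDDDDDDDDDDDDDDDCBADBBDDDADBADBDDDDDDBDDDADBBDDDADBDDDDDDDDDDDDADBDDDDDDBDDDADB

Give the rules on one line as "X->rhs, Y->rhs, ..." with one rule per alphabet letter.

  step 1 ⇒ step 2: CBBDCB ⇒ CB·ADB·ADB·DD·CB·ADB
    B ↦ ADB
    C ↦ CB
    D ↦ DD
  step 0 ⇒ step 1: CAC ⇒ CB·BD·CB
    A ↦ BD

A->BD, B->ADB, C->CB, D->DD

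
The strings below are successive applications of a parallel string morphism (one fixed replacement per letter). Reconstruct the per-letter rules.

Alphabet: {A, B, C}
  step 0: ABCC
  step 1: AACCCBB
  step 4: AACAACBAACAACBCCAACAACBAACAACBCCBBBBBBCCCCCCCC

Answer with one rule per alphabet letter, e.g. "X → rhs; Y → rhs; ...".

A->AAC, B->CC, C->B

  step 0 ⇒ step 1: ABCC ⇒ AAC·CC·B·B
    A ↦ AAC
    B ↦ CC
    C ↦ B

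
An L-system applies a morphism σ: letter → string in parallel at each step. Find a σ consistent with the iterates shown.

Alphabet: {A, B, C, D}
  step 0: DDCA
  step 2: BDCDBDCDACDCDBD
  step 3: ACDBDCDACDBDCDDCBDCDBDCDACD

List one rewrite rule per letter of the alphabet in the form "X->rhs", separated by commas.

  step 2 ⇒ step 3: BDCDBDCDACDCDBD ⇒ A·CD·BD·CD·A·CD·BD·CD·DC·BD·CD·BD·CD·A·CD
    A ↦ DC
    B ↦ A
    C ↦ BD
    D ↦ CD

A->DC, B->A, C->BD, D->CD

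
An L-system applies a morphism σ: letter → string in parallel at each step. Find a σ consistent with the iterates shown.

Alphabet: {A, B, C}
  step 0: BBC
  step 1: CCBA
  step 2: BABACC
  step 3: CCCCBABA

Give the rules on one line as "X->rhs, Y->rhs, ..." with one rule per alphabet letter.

  step 2 ⇒ step 3: BABACC ⇒ C·C·C·C·BA·BA
    A ↦ C
    B ↦ C
    C ↦ BA

A->C, B->C, C->BA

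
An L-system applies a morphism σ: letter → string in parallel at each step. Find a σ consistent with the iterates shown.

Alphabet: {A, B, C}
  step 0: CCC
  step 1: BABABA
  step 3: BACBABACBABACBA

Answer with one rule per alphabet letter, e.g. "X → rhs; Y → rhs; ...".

A->C, B->CA, C->BA

  step 0 ⇒ step 1: CCC ⇒ BA·BA·BA
    C ↦ BA
    A ↦ C  (constrained at step 1)
    B ↦ CA  (constrained at step 1)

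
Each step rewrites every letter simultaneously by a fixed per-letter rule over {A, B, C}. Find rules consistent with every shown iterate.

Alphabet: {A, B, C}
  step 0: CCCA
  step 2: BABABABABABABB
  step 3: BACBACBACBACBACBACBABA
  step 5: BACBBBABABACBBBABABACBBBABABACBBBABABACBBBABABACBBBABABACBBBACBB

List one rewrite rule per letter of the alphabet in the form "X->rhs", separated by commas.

  step 2 ⇒ step 3: BABABABABABABB ⇒ BA·C·BA·C·BA·C·BA·C·BA·C·BA·C·BA·BA
    A ↦ C
    B ↦ BA
    C ↦ BB  (constrained at step 0)

A->C, B->BA, C->BB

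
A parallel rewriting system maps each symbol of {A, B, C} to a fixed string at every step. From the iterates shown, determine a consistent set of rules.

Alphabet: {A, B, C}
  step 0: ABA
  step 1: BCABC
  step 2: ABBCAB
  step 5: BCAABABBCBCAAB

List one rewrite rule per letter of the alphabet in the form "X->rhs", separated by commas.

A->BC, B->A, C->B

  step 1 ⇒ step 2: BCABC ⇒ A·B·BC·A·B
    A ↦ BC
    B ↦ A
    C ↦ B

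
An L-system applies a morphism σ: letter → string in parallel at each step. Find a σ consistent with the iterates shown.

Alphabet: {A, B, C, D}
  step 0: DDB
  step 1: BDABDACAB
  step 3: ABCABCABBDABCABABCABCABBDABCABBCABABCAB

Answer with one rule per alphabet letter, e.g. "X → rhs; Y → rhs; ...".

  step 0 ⇒ step 1: DDB ⇒ BDA·BDA·CAB
    B ↦ CAB
    D ↦ BDA
    A ↦ B  (constrained at step 1)
    C ↦ A  (constrained at step 1)

A->B, B->CAB, C->A, D->BDA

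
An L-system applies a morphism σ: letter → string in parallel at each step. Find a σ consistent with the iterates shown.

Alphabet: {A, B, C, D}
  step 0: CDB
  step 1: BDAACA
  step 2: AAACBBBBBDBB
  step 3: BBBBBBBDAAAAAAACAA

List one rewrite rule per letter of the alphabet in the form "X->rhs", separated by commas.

  step 2 ⇒ step 3: AAACBBBBBDBB ⇒ BB·BB·BB·BD·A·A·A·A·A·AAC·A·A
    A ↦ BB
    B ↦ A
    C ↦ BD
    D ↦ AAC

A->BB, B->A, C->BD, D->AAC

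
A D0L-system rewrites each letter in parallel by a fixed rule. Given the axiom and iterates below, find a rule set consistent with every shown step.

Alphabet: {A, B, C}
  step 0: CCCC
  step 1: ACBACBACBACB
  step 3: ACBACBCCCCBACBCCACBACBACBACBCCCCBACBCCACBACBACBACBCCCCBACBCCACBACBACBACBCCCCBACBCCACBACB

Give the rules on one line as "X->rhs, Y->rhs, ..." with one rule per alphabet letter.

A->CCB, B->CC, C->ACB

  step 0 ⇒ step 1: CCCC ⇒ ACB·ACB·ACB·ACB
    C ↦ ACB
    A ↦ CCB  (constrained at step 1)
    B ↦ CC  (constrained at step 1)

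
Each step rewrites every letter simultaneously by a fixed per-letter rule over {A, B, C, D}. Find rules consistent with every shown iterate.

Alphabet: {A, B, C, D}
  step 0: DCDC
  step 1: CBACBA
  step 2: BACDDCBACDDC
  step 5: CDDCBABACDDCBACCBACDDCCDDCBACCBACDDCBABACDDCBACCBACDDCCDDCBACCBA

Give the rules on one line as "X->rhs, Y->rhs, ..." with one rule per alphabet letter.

  step 1 ⇒ step 2: CBACBA ⇒ BA·C·DDC·BA·C·DDC
    A ↦ DDC
    B ↦ C
    C ↦ BA
  step 0 ⇒ step 1: DCDC ⇒ C·BA·C·BA
    D ↦ C

A->DDC, B->C, C->BA, D->C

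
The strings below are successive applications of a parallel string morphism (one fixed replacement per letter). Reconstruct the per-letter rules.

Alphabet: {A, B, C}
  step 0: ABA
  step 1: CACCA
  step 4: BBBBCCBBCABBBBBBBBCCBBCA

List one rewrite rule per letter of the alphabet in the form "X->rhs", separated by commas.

A->CA, B->C, C->BB

  step 0 ⇒ step 1: ABA ⇒ CA·C·CA
    A ↦ CA
    B ↦ C
    C ↦ BB  (constrained at step 1)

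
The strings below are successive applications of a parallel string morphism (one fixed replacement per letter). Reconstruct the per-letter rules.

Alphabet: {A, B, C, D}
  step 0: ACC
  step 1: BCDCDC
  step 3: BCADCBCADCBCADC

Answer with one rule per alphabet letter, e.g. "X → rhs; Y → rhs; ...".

  step 0 ⇒ step 1: ACC ⇒ BC·DC·DC
    A ↦ BC
    C ↦ DC
    B ↦ A  (constrained at step 1)
    D ↦ A  (constrained at step 1)

A->BC, B->A, C->DC, D->A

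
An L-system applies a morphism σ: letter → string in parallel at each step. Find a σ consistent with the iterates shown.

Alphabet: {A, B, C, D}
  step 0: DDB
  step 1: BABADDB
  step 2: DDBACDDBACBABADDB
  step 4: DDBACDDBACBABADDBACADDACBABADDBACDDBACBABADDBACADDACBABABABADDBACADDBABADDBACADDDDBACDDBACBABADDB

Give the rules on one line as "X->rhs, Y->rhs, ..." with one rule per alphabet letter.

  step 1 ⇒ step 2: BABADDB ⇒ DDB·AC·DDB·AC·BA·BA·DDB
    A ↦ AC
    B ↦ DDB
    D ↦ BA
    C ↦ ADD  (constrained at step 2)

A->AC, B->DDB, C->ADD, D->BA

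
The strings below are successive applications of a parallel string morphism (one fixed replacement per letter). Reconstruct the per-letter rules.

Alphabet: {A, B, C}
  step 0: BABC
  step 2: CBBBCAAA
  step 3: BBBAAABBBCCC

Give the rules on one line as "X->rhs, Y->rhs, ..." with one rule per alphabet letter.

A->C, B->A, C->BBB

  step 2 ⇒ step 3: CBBBCAAA ⇒ BBB·A·A·A·BBB·C·C·C
    A ↦ C
    B ↦ A
    C ↦ BBB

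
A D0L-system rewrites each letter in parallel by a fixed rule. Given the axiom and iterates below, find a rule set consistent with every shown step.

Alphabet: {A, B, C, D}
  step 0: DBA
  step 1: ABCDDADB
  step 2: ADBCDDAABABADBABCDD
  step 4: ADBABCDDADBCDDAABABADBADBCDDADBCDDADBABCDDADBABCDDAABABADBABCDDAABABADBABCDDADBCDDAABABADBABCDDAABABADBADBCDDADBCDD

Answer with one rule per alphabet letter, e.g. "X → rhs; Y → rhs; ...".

  step 1 ⇒ step 2: ABCDDADB ⇒ ADB·CDD·A·AB·AB·ADB·AB·CDD
    A ↦ ADB
    B ↦ CDD
    C ↦ A
    D ↦ AB

A->ADB, B->CDD, C->A, D->AB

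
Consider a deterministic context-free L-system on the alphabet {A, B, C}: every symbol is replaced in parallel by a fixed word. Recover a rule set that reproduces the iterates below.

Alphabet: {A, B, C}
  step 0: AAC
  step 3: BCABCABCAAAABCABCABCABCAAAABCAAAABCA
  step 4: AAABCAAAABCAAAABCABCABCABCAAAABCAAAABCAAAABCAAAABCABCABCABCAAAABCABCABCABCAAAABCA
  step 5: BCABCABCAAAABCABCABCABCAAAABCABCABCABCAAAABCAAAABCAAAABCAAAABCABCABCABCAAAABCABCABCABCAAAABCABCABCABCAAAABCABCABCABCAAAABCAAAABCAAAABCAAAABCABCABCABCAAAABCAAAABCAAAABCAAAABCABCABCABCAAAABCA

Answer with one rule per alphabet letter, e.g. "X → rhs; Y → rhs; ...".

  step 4 ⇒ step 5: AAABCAAAABCAAAABCABCABCABCAAAABCAAAABCAAAABCAAAABCABCABCABCAAAABCABCABCABCAAAABCA ⇒ BCA·BCA·BCA·AA·A·BCA·BCA·BCA·BCA·AA·A·BCA·BCA·BCA·BCA·AA·A·BCA·AA·A·BCA·AA·A·BCA·AA·A·BCA·BCA·BCA·BCA·AA·A·BCA·BCA·BCA·BCA·AA·A·BCA·BCA·BCA·BCA·AA·A·BCA·BCA·BCA·BCA·AA·A·BCA·AA·A·BCA·AA·A·BCA·AA·A·BCA·BCA·BCA·BCA·AA·A·BCA·AA·A·BCA·AA·A·BCA·AA·A·BCA·BCA·BCA·BCA·AA·A·BCA
    A ↦ BCA
    B ↦ AA
    C ↦ A

A->BCA, B->AA, C->A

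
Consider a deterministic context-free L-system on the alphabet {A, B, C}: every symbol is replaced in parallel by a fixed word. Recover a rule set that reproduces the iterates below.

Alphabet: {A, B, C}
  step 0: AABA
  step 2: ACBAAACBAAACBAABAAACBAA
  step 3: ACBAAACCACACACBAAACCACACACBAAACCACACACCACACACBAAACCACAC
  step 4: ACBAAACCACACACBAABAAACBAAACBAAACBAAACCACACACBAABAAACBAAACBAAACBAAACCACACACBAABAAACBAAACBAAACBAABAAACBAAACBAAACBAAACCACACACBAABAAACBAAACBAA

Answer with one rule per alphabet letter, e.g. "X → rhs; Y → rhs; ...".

A->AC, B->ACC, C->BAA

  step 3 ⇒ step 4: ACBAAACCACACACBAAACCACACACBAAACCACACACCACACACBAAACCACAC ⇒ AC·BAA·ACC·AC·AC·AC·BAA·BAA·AC·BAA·AC·BAA·AC·BAA·ACC·AC·AC·AC·BAA·BAA·AC·BAA·AC·BAA·AC·BAA·ACC·AC·AC·AC·BAA·BAA·AC·BAA·AC·BAA·AC·BAA·BAA·AC·BAA·AC·BAA·AC·BAA·ACC·AC·AC·AC·BAA·BAA·AC·BAA·AC·BAA
    A ↦ AC
    B ↦ ACC
    C ↦ BAA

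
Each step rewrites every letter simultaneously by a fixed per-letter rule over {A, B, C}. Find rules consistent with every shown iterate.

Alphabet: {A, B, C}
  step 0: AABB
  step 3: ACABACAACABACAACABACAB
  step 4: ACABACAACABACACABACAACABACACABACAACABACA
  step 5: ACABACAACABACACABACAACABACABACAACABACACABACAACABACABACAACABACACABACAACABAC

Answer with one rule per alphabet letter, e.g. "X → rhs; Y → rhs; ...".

  step 4 ⇒ step 5: ACABACAACABACACABACAACABACACABACAACABACA ⇒ AC·AB·AC·A·AC·AB·AC·AC·AB·AC·A·AC·AB·AC·AB·AC·A·AC·AB·AC·AC·AB·AC·A·AC·AB·AC·AB·AC·A·AC·AB·AC·AC·AB·AC·A·AC·AB·AC
    A ↦ AC
    B ↦ A
    C ↦ AB

A->AC, B->A, C->AB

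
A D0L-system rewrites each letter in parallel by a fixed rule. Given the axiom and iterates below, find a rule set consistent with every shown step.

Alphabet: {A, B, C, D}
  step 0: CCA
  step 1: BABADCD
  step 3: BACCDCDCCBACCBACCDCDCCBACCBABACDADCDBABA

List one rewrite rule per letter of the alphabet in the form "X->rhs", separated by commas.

A->DCD, B->CDA, C->BA, D->CC

  step 0 ⇒ step 1: CCA ⇒ BA·BA·DCD
    A ↦ DCD
    C ↦ BA
    B ↦ CDA  (constrained at step 1)
    D ↦ CC  (constrained at step 1)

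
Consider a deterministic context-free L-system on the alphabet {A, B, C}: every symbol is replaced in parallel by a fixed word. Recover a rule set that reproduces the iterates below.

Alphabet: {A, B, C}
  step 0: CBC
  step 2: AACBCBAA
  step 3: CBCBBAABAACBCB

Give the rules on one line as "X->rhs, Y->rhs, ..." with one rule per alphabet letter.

A->CB, B->AA, C->B

  step 2 ⇒ step 3: AACBCBAA ⇒ CB·CB·B·AA·B·AA·CB·CB
    A ↦ CB
    B ↦ AA
    C ↦ B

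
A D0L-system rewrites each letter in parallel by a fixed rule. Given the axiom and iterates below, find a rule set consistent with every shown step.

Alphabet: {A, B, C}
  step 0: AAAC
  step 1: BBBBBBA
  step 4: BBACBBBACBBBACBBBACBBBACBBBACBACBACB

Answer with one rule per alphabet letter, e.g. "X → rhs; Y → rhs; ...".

  step 0 ⇒ step 1: AAAC ⇒ BB·BB·BB·A
    A ↦ BB
    C ↦ A
    B ↦ CB  (constrained at step 1)

A->BB, B->CB, C->A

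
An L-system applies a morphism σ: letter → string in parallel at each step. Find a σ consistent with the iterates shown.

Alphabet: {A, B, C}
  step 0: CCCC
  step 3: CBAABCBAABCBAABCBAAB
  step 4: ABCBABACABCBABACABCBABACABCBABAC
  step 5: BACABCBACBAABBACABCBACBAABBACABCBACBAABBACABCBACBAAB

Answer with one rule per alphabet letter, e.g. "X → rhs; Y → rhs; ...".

A->BA, B->C, C->AB

  step 4 ⇒ step 5: ABCBABACABCBABACABCBABACABCBABAC ⇒ BA·C·AB·C·BA·C·BA·AB·BA·C·AB·C·BA·C·BA·AB·BA·C·AB·C·BA·C·BA·AB·BA·C·AB·C·BA·C·BA·AB
    A ↦ BA
    B ↦ C
    C ↦ AB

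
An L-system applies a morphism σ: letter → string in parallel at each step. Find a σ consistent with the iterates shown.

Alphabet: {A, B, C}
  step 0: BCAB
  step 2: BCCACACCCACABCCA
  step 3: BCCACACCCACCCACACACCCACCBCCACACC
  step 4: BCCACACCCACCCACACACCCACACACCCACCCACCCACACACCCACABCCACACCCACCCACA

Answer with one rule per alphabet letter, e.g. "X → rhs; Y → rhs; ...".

A->CC, B->BC, C->CA

  step 3 ⇒ step 4: BCCACACCCACCCACACACCCACCBCCACACC ⇒ BC·CA·CA·CC·CA·CC·CA·CA·CA·CC·CA·CA·CA·CC·CA·CC·CA·CC·CA·CA·CA·CC·CA·CA·BC·CA·CA·CC·CA·CC·CA·CA
    A ↦ CC
    B ↦ BC
    C ↦ CA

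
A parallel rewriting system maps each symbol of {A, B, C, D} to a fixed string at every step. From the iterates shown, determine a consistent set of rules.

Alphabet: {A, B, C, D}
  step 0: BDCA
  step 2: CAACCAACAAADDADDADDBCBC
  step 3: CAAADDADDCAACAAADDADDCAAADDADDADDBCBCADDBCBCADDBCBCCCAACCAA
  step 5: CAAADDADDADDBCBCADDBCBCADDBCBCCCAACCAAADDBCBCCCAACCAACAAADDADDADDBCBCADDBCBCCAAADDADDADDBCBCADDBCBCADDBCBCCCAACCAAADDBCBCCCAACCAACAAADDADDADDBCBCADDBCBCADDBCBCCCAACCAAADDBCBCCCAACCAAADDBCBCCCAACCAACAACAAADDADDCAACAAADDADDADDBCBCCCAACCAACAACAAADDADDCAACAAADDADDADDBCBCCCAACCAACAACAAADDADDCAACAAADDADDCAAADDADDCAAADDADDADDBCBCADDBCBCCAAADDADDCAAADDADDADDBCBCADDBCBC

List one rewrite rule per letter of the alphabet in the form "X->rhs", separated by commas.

  step 2 ⇒ step 3: CAACCAACAAADDADDADDBCBC ⇒ CAA·ADD·ADD·CAA·CAA·ADD·ADD·CAA·ADD·ADD·ADD·BC·BC·ADD·BC·BC·ADD·BC·BC·C·CAA·C·CAA
    A ↦ ADD
    B ↦ C
    C ↦ CAA
    D ↦ BC

A->ADD, B->C, C->CAA, D->BC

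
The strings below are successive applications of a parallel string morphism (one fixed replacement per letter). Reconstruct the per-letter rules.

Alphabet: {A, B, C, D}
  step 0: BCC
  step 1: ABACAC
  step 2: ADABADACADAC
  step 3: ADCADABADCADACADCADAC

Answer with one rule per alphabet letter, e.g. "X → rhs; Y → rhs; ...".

A->AD, B->AB, C->AC, D->C

  step 2 ⇒ step 3: ADABADACADAC ⇒ AD·C·AD·AB·AD·C·AD·AC·AD·C·AD·AC
    A ↦ AD
    B ↦ AB
    C ↦ AC
    D ↦ C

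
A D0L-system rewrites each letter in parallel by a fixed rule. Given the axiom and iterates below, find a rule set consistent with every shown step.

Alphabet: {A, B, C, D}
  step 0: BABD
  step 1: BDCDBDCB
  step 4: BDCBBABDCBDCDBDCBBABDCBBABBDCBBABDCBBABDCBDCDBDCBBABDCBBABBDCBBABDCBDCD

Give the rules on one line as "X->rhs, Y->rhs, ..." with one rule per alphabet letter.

A->D, B->BDC, C->BA, D->B

  step 0 ⇒ step 1: BABD ⇒ BDC·D·BDC·B
    A ↦ D
    B ↦ BDC
    D ↦ B
    C ↦ BA  (constrained at step 1)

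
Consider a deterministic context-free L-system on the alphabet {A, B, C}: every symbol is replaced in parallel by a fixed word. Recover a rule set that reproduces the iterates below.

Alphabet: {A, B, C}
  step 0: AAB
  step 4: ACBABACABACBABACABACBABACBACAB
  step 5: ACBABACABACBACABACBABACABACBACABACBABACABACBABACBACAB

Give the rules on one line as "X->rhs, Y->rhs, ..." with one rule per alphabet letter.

  step 4 ⇒ step 5: ACBABACABACBABACABACBABACBACAB ⇒ AC·B·AB·AC·AB·AC·B·AC·AB·AC·B·AB·AC·AB·AC·B·AC·AB·AC·B·AB·AC·AB·AC·B·AB·AC·B·AC·AB
    A ↦ AC
    B ↦ AB
    C ↦ B

A->AC, B->AB, C->B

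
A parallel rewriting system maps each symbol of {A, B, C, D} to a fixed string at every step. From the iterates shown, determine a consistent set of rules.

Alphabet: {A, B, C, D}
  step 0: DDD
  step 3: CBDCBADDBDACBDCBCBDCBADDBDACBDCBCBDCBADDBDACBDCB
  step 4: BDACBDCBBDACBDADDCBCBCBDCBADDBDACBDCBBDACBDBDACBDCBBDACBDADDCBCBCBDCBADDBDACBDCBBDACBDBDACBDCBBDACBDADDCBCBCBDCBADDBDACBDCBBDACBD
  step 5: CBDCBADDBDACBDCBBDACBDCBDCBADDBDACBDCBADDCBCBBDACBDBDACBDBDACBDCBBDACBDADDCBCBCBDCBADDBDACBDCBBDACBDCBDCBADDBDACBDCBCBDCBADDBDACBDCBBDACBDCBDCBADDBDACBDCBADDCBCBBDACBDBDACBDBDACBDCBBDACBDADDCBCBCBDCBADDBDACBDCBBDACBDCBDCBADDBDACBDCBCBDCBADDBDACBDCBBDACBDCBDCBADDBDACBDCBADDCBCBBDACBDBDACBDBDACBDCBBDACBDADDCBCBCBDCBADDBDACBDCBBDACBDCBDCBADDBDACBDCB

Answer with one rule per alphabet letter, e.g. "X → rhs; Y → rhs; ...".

  step 4 ⇒ step 5: BDACBDCBBDACBDADDCBCBCBDCBADDBDACBDCBBDACBDBDACBDCBBDACBDADDCBCBCBDCBADDBDACBDCBBDACBDBDACBDCBBDACBDADDCBCBCBDCBADDBDACBDCBBDACBD ⇒ CBD·CB·ADD·BDA·CBD·CB·BDA·CBD·CBD·CB·ADD·BDA·CBD·CB·ADD·CB·CB·BDA·CBD·BDA·CBD·BDA·CBD·CB·BDA·CBD·ADD·CB·CB·CBD·CB·ADD·BDA·CBD·CB·BDA·CBD·CBD·CB·ADD·BDA·CBD·CB·CBD·CB·ADD·BDA·CBD·CB·BDA·CBD·CBD·CB·ADD·BDA·CBD·CB·ADD·CB·CB·BDA·CBD·BDA·CBD·BDA·CBD·CB·BDA·CBD·ADD·CB·CB·CBD·CB·ADD·BDA·CBD·CB·BDA·CBD·CBD·CB·ADD·BDA·CBD·CB·CBD·CB·ADD·BDA·CBD·CB·BDA·CBD·CBD·CB·ADD·BDA·CBD·CB·ADD·CB·CB·BDA·CBD·BDA·CBD·BDA·CBD·CB·BDA·CBD·ADD·CB·CB·CBD·CB·ADD·BDA·CBD·CB·BDA·CBD·CBD·CB·ADD·BDA·CBD·CB
    A ↦ ADD
    B ↦ CBD
    C ↦ BDA
    D ↦ CB

A->ADD, B->CBD, C->BDA, D->CB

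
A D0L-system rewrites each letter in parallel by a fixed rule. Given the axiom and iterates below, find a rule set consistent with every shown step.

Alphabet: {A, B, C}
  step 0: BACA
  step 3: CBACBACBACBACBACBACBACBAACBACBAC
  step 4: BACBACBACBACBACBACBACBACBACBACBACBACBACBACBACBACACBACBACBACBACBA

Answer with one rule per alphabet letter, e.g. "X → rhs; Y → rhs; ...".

A->AC, B->CB, C->BA

  step 3 ⇒ step 4: CBACBACBACBACBACBACBACBAACBACBAC ⇒ BA·CB·AC·BA·CB·AC·BA·CB·AC·BA·CB·AC·BA·CB·AC·BA·CB·AC·BA·CB·AC·BA·CB·AC·AC·BA·CB·AC·BA·CB·AC·BA
    A ↦ AC
    B ↦ CB
    C ↦ BA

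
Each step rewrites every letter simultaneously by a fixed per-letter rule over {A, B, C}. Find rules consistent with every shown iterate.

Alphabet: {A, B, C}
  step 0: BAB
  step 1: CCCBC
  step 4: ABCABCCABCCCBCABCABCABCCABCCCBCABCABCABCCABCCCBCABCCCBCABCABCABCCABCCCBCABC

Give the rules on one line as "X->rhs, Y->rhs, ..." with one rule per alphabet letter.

A->CCB, B->C, C->ABC

  step 0 ⇒ step 1: BAB ⇒ C·CCB·C
    A ↦ CCB
    B ↦ C
    C ↦ ABC  (constrained at step 1)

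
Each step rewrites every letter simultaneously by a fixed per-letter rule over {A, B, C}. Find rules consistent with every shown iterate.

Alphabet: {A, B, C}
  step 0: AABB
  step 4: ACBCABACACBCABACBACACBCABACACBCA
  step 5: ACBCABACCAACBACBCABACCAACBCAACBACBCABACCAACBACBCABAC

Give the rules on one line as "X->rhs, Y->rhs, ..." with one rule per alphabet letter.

A->AC, B->CA, C->B

  step 4 ⇒ step 5: ACBCABACACBCABACBACACBCABACACBCA ⇒ AC·B·CA·B·AC·CA·AC·B·AC·B·CA·B·AC·CA·AC·B·CA·AC·B·AC·B·CA·B·AC·CA·AC·B·AC·B·CA·B·AC
    A ↦ AC
    B ↦ CA
    C ↦ B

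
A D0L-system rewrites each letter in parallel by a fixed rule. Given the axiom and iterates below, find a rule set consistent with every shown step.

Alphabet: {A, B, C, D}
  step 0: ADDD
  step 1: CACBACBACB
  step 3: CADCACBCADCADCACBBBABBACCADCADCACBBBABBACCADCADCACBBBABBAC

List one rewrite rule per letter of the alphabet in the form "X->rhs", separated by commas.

A->C, B->BBA, C->CAD, D->ACB

  step 0 ⇒ step 1: ADDD ⇒ C·ACB·ACB·ACB
    A ↦ C
    D ↦ ACB
    B ↦ BBA  (constrained at step 1)
    C ↦ CAD  (constrained at step 1)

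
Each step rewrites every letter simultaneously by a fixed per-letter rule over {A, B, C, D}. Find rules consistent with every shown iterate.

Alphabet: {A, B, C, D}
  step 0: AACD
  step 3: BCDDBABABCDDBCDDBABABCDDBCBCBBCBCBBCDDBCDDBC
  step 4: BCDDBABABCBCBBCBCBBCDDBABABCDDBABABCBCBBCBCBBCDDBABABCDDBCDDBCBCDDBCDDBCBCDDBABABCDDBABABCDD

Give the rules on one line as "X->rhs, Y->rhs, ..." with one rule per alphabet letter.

  step 3 ⇒ step 4: BCDDBABABCDDBCDDBABABCDDBCBCBBCBCBBCDDBCDDBC ⇒ BC·DD·BA·BA·BC·BCB·BC·BCB·BC·DD·BA·BA·BC·DD·BA·BA·BC·BCB·BC·BCB·BC·DD·BA·BA·BC·DD·BC·DD·BC·BC·DD·BC·DD·BC·BC·DD·BA·BA·BC·DD·BA·BA·BC·DD
    A ↦ BCB
    B ↦ BC
    C ↦ DD
    D ↦ BA

A->BCB, B->BC, C->DD, D->BA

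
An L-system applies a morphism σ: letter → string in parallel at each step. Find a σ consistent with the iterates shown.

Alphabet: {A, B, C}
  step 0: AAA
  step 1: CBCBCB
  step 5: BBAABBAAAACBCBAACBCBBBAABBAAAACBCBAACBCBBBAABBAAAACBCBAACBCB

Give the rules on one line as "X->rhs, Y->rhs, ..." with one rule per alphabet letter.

  step 0 ⇒ step 1: AAA ⇒ CB·CB·CB
    A ↦ CB
    B ↦ A  (constrained at step 1)
    C ↦ BBA  (constrained at step 1)

A->CB, B->A, C->BBA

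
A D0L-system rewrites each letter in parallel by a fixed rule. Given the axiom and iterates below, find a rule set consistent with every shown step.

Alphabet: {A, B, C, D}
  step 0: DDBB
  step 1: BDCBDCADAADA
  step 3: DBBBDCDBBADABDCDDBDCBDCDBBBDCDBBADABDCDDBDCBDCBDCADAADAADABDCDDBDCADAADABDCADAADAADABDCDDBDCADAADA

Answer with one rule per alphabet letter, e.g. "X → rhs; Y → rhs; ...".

  step 0 ⇒ step 1: DDBB ⇒ BDC·BDC·ADA·ADA
    B ↦ ADA
    D ↦ BDC
    A ↦ DBB  (constrained at step 1)
    C ↦ DD  (constrained at step 1)

A->DBB, B->ADA, C->DD, D->BDC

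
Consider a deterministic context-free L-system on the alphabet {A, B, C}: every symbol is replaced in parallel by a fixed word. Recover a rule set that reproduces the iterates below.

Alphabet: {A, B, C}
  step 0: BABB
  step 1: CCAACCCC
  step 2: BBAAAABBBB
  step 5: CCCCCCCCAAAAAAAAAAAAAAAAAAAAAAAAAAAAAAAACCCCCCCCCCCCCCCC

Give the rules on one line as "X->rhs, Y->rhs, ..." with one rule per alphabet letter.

A->AA, B->CC, C->B

  step 1 ⇒ step 2: CCAACCCC ⇒ B·B·AA·AA·B·B·B·B
    A ↦ AA
    C ↦ B
  step 0 ⇒ step 1: BABB ⇒ CC·AA·CC·CC
    B ↦ CC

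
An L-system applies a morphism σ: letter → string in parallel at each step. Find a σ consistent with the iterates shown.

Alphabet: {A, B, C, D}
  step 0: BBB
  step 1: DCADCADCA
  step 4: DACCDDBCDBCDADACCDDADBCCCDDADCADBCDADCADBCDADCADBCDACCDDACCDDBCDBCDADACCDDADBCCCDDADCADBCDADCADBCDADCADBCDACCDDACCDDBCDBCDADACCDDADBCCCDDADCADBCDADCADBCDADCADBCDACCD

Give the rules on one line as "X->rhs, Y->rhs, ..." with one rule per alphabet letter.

  step 0 ⇒ step 1: BBB ⇒ DCA·DCA·DCA
    B ↦ DCA
    A ↦ CCD  (constrained at step 1)
    C ↦ DBC  (constrained at step 1)
    D ↦ DA  (constrained at step 1)

A->CCD, B->DCA, C->DBC, D->DA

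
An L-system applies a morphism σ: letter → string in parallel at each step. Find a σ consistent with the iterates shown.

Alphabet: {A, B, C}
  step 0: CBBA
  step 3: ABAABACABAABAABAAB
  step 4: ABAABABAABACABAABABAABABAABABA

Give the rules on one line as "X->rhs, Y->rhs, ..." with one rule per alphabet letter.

A->AB, B->A, C->AC

  step 3 ⇒ step 4: ABAABACABAABAABAAB ⇒ AB·A·AB·AB·A·AB·AC·AB·A·AB·AB·A·AB·AB·A·AB·AB·A
    A ↦ AB
    B ↦ A
    C ↦ AC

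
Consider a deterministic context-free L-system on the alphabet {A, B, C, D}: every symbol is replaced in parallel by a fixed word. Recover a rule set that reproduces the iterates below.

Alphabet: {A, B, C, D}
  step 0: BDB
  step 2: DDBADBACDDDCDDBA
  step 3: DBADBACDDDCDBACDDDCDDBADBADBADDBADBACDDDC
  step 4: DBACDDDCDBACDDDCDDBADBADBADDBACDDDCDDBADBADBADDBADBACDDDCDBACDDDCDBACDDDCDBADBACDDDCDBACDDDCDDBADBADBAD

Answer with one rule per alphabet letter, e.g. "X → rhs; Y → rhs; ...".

A->DDC, B->CD, C->D, D->DBA

  step 3 ⇒ step 4: DBADBACDDDCDBACDDDCDDBADBADBADDBADBACDDDC ⇒ DBA·CD·DDC·DBA·CD·DDC·D·DBA·DBA·DBA·D·DBA·CD·DDC·D·DBA·DBA·DBA·D·DBA·DBA·CD·DDC·DBA·CD·DDC·DBA·CD·DDC·DBA·DBA·CD·DDC·DBA·CD·DDC·D·DBA·DBA·DBA·D
    A ↦ DDC
    B ↦ CD
    C ↦ D
    D ↦ DBA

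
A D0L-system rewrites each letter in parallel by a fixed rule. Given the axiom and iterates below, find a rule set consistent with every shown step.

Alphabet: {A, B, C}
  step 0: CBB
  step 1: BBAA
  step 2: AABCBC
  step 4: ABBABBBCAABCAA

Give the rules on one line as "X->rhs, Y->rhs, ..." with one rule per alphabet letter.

A->BC, B->A, C->BB

  step 1 ⇒ step 2: BBAA ⇒ A·A·BC·BC
    A ↦ BC
    B ↦ A
  step 0 ⇒ step 1: CBB ⇒ BB·A·A
    C ↦ BB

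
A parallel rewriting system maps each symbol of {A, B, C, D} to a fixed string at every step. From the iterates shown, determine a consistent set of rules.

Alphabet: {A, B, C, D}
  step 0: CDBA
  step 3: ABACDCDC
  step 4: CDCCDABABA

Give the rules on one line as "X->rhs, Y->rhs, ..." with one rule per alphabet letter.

A->CD, B->C, C->A, D->B

  step 3 ⇒ step 4: ABACDCDC ⇒ CD·C·CD·A·B·A·B·A
    A ↦ CD
    B ↦ C
    C ↦ A
    D ↦ B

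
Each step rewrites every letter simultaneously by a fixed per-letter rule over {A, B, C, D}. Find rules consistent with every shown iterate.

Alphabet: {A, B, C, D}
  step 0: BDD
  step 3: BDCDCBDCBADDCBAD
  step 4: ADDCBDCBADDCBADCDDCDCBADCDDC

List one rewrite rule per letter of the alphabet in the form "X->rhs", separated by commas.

  step 3 ⇒ step 4: BDCDCBDCBADDCBAD ⇒ AD·DC·B·DC·B·AD·DC·B·AD·CD·DC·DC·B·AD·CD·DC
    A ↦ CD
    B ↦ AD
    C ↦ B
    D ↦ DC

A->CD, B->AD, C->B, D->DC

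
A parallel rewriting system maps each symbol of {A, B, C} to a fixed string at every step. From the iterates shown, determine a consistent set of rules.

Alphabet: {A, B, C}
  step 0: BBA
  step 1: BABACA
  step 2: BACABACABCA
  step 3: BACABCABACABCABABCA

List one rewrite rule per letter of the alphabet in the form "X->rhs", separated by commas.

A->CA, B->BA, C->B

  step 2 ⇒ step 3: BACABACABCA ⇒ BA·CA·B·CA·BA·CA·B·CA·BA·B·CA
    A ↦ CA
    B ↦ BA
    C ↦ B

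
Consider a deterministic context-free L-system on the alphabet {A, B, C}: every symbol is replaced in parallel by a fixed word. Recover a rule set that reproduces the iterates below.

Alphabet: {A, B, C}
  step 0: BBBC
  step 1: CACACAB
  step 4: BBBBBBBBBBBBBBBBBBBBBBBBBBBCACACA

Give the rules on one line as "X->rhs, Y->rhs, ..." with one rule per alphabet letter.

A->BB, B->CA, C->B

  step 0 ⇒ step 1: BBBC ⇒ CA·CA·CA·B
    B ↦ CA
    C ↦ B
    A ↦ BB  (constrained at step 1)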